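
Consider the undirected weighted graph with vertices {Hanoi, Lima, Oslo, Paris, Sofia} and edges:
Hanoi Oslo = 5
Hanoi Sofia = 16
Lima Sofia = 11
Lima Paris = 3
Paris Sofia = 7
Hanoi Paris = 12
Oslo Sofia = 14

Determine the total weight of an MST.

Kruskal's algorithm — process edges by increasing weight (ties by edge label):
Lima Paris (3): add. Components now {Lima,Paris} {Oslo} {Hanoi} {Sofia}
Hanoi Oslo (5): add. Components now {Lima,Paris} {Hanoi,Oslo} {Sofia}
Paris Sofia (7): add. Components now {Lima,Paris,Sofia} {Hanoi,Oslo}
Lima Sofia (11): skip — Lima and Sofia already connected.
Hanoi Paris (12): add. Components now {Hanoi,Lima,Oslo,Paris,Sofia}
MST edges: Lima Paris, Hanoi Oslo, Paris Sofia, Hanoi Paris; total weight 3+5+7+12 = 27.

27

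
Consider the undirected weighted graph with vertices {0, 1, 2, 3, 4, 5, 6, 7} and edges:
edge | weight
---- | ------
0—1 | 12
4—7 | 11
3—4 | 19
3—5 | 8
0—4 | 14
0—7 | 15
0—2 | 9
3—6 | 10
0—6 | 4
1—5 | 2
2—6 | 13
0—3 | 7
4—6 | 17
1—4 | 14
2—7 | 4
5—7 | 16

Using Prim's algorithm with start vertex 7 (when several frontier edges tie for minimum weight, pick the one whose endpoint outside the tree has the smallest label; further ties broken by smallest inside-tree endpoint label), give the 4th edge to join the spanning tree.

0-3

Prim's algorithm from 7:
Step 1: cheapest edge leaving the tree is 2—7 (4); add 2.
Step 2: cheapest edge leaving the tree is 0—2 (9); add 0.
Step 3: cheapest edge leaving the tree is 0—6 (4); add 6.
Step 4: cheapest edge leaving the tree is 0—3 (7); add 3.
Step 5: cheapest edge leaving the tree is 3—5 (8); add 5.
Step 6: cheapest edge leaving the tree is 1—5 (2); add 1.
Step 7: cheapest edge leaving the tree is 4—7 (11); add 4.
The 4th edge added is 0—3.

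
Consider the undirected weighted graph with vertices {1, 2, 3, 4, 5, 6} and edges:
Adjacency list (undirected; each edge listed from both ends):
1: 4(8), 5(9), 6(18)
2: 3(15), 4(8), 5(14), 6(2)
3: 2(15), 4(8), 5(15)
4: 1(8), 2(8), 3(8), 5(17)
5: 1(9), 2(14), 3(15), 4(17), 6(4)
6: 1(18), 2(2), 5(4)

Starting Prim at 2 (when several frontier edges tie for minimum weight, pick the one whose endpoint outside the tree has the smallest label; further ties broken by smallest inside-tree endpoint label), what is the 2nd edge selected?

5-6

Grow the tree from 2 using Prim:
Step 1: cheapest edge leaving the tree is 2 6 (2); add 6.
Step 2: cheapest edge leaving the tree is 5 6 (4); add 5.
Step 3: cheapest edge leaving the tree is 2 4 (8); add 4.
Step 4: cheapest edge leaving the tree is 1 4 (8); add 1.
Step 5: cheapest edge leaving the tree is 3 4 (8); add 3.
The 2nd edge added is 5 6.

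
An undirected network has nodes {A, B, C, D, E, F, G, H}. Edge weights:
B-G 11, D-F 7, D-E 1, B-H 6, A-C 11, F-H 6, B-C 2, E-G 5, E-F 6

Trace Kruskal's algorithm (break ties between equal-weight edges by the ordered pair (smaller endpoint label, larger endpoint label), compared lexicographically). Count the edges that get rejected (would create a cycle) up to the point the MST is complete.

1

Kruskal: consider edges lightest-first.
D-E (1): add — endpoints in different components.
B-C (2): add — endpoints in different components.
E-G (5): add — endpoints in different components.
B-H (6): add — endpoints in different components.
E-F (6): add — endpoints in different components.
F-H (6): add — endpoints in different components.
D-F (7): skip — D and F already connected.
A-C (11): add — endpoints in different components.
Edges rejected before the tree was complete: 1.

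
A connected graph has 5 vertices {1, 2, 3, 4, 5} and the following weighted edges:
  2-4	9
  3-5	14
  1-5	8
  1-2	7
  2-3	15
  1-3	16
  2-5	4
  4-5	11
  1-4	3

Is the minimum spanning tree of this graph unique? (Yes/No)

Yes

Kruskal's algorithm — process edges by increasing weight (ties by edge label):
1-4 (3): add — endpoints in different components.
2-5 (4): add — endpoints in different components.
1-2 (7): add — endpoints in different components.
1-5 (8): skip — 1 and 5 already connected.
2-4 (9): skip — 2 and 4 already connected.
4-5 (11): skip — 4 and 5 already connected.
3-5 (14): add — endpoints in different components.
Every non-tree edge has weight strictly greater than the heaviest edge on the tree path between its endpoints, so the MST is unique.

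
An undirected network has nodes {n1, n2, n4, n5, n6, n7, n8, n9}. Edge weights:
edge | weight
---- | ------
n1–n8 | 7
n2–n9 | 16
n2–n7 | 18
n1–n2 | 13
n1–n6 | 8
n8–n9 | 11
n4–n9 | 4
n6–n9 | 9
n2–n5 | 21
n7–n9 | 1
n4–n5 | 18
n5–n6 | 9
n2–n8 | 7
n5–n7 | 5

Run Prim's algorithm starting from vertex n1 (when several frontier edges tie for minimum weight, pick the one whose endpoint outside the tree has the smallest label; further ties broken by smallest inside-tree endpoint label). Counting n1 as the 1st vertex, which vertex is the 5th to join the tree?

n5

Grow the tree from n1 using Prim:
Step 1: cheapest edge leaving the tree is n1–n8 (7); add n8.
Step 2: cheapest edge leaving the tree is n2–n8 (7); add n2.
Step 3: cheapest edge leaving the tree is n1–n6 (8); add n6.
Step 4: cheapest edge leaving the tree is n5–n6 (9); add n5.
Step 5: cheapest edge leaving the tree is n5–n7 (5); add n7.
Step 6: cheapest edge leaving the tree is n7–n9 (1); add n9.
Step 7: cheapest edge leaving the tree is n4–n9 (4); add n4.
Vertex order: n1, n8, n2, n6, n5, n7, n9, n4. The 5th vertex is n5.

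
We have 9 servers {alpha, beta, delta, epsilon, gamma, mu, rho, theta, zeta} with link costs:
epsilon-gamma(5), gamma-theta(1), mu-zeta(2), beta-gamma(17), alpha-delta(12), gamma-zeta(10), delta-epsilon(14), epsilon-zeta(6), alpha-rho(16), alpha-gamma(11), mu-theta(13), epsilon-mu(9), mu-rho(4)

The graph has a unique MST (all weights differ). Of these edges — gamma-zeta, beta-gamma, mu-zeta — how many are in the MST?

2

Sort edges by weight, then run Kruskal:
gamma-theta (1): add — endpoints in different components.
mu-zeta (2): add — endpoints in different components.
mu-rho (4): add — endpoints in different components.
epsilon-gamma (5): add — endpoints in different components.
epsilon-zeta (6): add — endpoints in different components.
epsilon-mu (9): skip — mu and epsilon already connected.
gamma-zeta (10): skip — gamma and zeta already connected.
alpha-gamma (11): add — endpoints in different components.
alpha-delta (12): add — endpoints in different components.
mu-theta (13): skip — mu and theta already connected.
delta-epsilon (14): skip — delta and epsilon already connected.
alpha-rho (16): skip — alpha and rho already connected.
beta-gamma (17): add — endpoints in different components.
MST edge set: {gamma-theta, mu-zeta, mu-rho, epsilon-gamma, epsilon-zeta, alpha-gamma, alpha-delta, beta-gamma}.
Of the listed edges, {beta-gamma, mu-zeta} are in the MST → 2.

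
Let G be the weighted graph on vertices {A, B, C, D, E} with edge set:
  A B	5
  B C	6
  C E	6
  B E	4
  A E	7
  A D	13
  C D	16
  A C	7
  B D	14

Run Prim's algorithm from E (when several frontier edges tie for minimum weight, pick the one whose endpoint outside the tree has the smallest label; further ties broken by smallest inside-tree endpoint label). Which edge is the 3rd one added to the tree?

Prim's algorithm from E:
Step 1: cheapest edge leaving the tree is B E (4); add B.
Step 2: cheapest edge leaving the tree is A B (5); add A.
Step 3: cheapest edge leaving the tree is B C (6); add C.
Step 4: cheapest edge leaving the tree is A D (13); add D.
The 3rd edge added is B C.

B-C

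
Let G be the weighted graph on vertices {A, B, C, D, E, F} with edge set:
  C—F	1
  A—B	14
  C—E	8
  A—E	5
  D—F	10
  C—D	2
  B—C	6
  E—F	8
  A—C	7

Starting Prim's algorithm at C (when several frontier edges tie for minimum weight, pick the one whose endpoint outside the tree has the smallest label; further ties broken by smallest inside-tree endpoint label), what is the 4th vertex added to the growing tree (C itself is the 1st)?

Prim, starting at C.
Step 1: cheapest edge leaving the tree is C—F (1); add F.
Step 2: cheapest edge leaving the tree is C—D (2); add D.
Step 3: cheapest edge leaving the tree is B—C (6); add B.
Step 4: cheapest edge leaving the tree is A—C (7); add A.
Step 5: cheapest edge leaving the tree is A—E (5); add E.
Vertex order: C, F, D, B, A, E. The 4th vertex is B.

B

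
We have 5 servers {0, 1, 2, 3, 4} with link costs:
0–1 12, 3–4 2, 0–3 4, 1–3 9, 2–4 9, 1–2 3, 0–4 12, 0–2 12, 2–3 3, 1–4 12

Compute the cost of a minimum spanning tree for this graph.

12

Kruskal's algorithm — process edges by increasing weight (ties by edge label):
3–4 (2): add — endpoints in different components.
1–2 (3): add — endpoints in different components.
2–3 (3): add — endpoints in different components.
0–3 (4): add — endpoints in different components.
MST edges: 3–4, 1–2, 2–3, 0–3; total weight 2+3+3+4 = 12.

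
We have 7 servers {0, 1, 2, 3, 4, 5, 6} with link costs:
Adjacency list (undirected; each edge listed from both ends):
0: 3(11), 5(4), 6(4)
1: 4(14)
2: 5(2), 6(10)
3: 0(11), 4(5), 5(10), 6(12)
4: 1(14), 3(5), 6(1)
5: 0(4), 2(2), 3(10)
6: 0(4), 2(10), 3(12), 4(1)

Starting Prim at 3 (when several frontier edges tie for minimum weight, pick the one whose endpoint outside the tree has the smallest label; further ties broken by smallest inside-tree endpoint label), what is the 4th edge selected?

Prim's algorithm from 3:
Step 1: frontier [3-4 5, 3-5 10, 0-3 11, 3-6 12] → take 3-4 (5); add 4.
Step 2: frontier [3-5 10, 0-3 11, 3-6 12, 4-6 1, 1-4 14] → take 4-6 (1); add 6.
Step 3: frontier [3-5 10, 0-3 11, 1-4 14, 0-6 4, 2-6 10] → take 0-6 (4); add 0.
Step 4: frontier [0-5 4, 3-5 10, 1-4 14, 2-6 10] → take 0-5 (4); add 5.
Step 5: frontier [1-4 14, 2-5 2, 2-6 10] → take 2-5 (2); add 2.
Step 6: frontier [1-4 14] → take 1-4 (14); add 1.
The 4th edge added is 0-5.

0-5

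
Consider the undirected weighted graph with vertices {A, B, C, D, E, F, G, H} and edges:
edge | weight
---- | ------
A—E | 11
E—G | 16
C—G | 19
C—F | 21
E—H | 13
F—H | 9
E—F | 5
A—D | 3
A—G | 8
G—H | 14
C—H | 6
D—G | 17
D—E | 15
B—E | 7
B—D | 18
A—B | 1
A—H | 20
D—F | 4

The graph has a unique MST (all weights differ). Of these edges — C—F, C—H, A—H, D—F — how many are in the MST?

2

Sort edges by weight, then run Kruskal:
A—B (1): add — endpoints in different components.
A—D (3): add — endpoints in different components.
D—F (4): add — endpoints in different components.
E—F (5): add — endpoints in different components.
C—H (6): add — endpoints in different components.
B—E (7): skip — B and E already connected.
A—G (8): add — endpoints in different components.
F—H (9): add — endpoints in different components.
MST edge set: {A—B, A—D, D—F, E—F, C—H, A—G, F—H}.
Of the listed edges, {C—H, D—F} are in the MST → 2.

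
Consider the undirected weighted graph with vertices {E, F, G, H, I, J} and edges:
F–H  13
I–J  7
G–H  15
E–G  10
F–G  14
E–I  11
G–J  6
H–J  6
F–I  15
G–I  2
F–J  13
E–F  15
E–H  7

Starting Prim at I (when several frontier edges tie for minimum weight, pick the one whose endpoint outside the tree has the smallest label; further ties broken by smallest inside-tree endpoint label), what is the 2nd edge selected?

G-J

Prim, starting at I.
Step 1: cheapest edge leaving the tree is G–I (2); add G.
Step 2: cheapest edge leaving the tree is G–J (6); add J.
Step 3: cheapest edge leaving the tree is H–J (6); add H.
Step 4: cheapest edge leaving the tree is E–H (7); add E.
Step 5: cheapest edge leaving the tree is F–H (13); add F.
The 2nd edge added is G–J.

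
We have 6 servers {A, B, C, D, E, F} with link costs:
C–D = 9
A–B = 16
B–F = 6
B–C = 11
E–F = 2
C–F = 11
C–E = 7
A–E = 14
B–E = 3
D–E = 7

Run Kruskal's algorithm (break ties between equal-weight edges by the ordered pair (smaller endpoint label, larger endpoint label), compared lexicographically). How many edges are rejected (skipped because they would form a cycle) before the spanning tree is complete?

Kruskal's algorithm — process edges by increasing weight (ties by edge label):
E–F (2): add. Components now {A} {B} {C} {D} {E,F}
B–E (3): add. Components now {A} {B,E,F} {C} {D}
B–F (6): skip — B and F already connected.
C–E (7): add. Components now {A} {B,C,E,F} {D}
D–E (7): add. Components now {A} {B,C,D,E,F}
C–D (9): skip — C and D already connected.
B–C (11): skip — B and C already connected.
C–F (11): skip — C and F already connected.
A–E (14): add. Components now {A,B,C,D,E,F}
Edges rejected before the tree was complete: 4.

4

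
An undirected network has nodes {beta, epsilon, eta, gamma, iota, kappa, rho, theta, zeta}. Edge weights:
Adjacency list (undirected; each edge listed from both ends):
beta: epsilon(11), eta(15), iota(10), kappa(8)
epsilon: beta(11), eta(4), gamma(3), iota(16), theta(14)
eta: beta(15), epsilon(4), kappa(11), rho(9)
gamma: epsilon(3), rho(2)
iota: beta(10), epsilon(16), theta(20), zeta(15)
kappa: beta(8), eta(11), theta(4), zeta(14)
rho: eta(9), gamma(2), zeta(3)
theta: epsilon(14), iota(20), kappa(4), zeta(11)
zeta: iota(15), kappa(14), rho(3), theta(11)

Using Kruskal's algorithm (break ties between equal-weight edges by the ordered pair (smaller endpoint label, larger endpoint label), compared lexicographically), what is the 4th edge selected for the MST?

Sort edges by weight, then run Kruskal:
gamma–rho (2): add — endpoints in different components.
epsilon–gamma (3): add — endpoints in different components.
rho–zeta (3): add — endpoints in different components.
epsilon–eta (4): add — endpoints in different components.
kappa–theta (4): add — endpoints in different components.
beta–kappa (8): add — endpoints in different components.
eta–rho (9): skip — eta and rho already connected.
beta–iota (10): add — endpoints in different components.
beta–epsilon (11): add — endpoints in different components.
The 4th edge added is epsilon–eta.

epsilon-eta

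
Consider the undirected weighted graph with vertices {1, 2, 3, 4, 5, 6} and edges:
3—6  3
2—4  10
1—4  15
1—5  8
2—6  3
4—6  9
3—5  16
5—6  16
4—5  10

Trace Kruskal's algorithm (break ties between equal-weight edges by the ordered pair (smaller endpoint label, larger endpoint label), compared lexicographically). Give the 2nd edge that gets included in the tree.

3-6

Kruskal's algorithm — process edges by increasing weight (ties by edge label):
2—6 (3): add. Components now {1} {2,6} {3} {4} {5}
3—6 (3): add. Components now {1} {2,3,6} {4} {5}
1—5 (8): add. Components now {1,5} {2,3,6} {4}
4—6 (9): add. Components now {1,5} {2,3,4,6}
2—4 (10): skip — 2 and 4 already connected.
4—5 (10): add. Components now {1,2,3,4,5,6}
The 2nd edge added is 3—6.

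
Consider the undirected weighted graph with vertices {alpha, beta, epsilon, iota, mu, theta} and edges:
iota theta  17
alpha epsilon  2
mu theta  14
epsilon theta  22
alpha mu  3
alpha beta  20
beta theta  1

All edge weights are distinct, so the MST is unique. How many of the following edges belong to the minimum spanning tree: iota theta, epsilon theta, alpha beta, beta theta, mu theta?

3

Sort edges by weight, then run Kruskal:
beta theta (1): add. Components now {epsilon} {iota} {beta,theta} {mu} {alpha}
alpha epsilon (2): add. Components now {alpha,epsilon} {iota} {beta,theta} {mu}
alpha mu (3): add. Components now {alpha,epsilon,mu} {iota} {beta,theta}
mu theta (14): add. Components now {alpha,beta,epsilon,mu,theta} {iota}
iota theta (17): add. Components now {alpha,beta,epsilon,iota,mu,theta}
MST edge set: {beta theta, alpha epsilon, alpha mu, mu theta, iota theta}.
Of the listed edges, {iota theta, beta theta, mu theta} are in the MST → 3.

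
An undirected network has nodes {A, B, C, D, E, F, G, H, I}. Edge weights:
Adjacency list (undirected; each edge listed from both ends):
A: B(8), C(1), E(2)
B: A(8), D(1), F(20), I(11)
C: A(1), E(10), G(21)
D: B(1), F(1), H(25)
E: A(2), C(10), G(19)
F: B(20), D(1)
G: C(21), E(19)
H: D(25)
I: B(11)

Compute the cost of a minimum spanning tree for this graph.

68

Sort edges by weight, then run Kruskal:
A–C (1): add — endpoints in different components.
B–D (1): add — endpoints in different components.
D–F (1): add — endpoints in different components.
A–E (2): add — endpoints in different components.
A–B (8): add — endpoints in different components.
C–E (10): skip — C and E already connected.
B–I (11): add — endpoints in different components.
E–G (19): add — endpoints in different components.
B–F (20): skip — B and F already connected.
C–G (21): skip — C and G already connected.
D–H (25): add — endpoints in different components.
MST edges: A–C, B–D, D–F, A–E, A–B, B–I, E–G, D–H; total weight 1+1+1+2+8+11+19+25 = 68.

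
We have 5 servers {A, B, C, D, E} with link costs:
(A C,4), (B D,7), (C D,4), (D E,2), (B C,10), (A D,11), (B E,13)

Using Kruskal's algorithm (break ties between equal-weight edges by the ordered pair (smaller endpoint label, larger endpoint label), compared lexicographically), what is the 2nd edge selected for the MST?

Kruskal's algorithm — process edges by increasing weight (ties by edge label):
D E (2): add. Components now {A} {B} {C} {D,E}
A C (4): add. Components now {A,C} {B} {D,E}
C D (4): add. Components now {A,C,D,E} {B}
B D (7): add. Components now {A,B,C,D,E}
The 2nd edge added is A C.

A-C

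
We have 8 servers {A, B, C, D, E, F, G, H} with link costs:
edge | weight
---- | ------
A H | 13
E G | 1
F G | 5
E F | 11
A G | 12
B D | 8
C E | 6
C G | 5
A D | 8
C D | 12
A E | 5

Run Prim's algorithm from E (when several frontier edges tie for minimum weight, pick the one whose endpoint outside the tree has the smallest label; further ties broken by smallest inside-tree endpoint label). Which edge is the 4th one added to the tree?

F-G

Grow the tree from E using Prim:
Step 1: frontier [E G 1, A E 5, C E 6, E F 11] → take E G (1); add G.
Step 2: frontier [A E 5, C E 6, E F 11, C G 5, F G 5, A G 12] → take A E (5); add A.
Step 3: frontier [A D 8, A H 13, C E 6, E F 11, C G 5, F G 5] → take C G (5); add C.
Step 4: frontier [A D 8, A H 13, C D 12, E F 11, F G 5] → take F G (5); add F.
Step 5: frontier [A D 8, A H 13, C D 12] → take A D (8); add D.
Step 6: frontier [A H 13, B D 8] → take B D (8); add B.
Step 7: frontier [A H 13] → take A H (13); add H.
The 4th edge added is F G.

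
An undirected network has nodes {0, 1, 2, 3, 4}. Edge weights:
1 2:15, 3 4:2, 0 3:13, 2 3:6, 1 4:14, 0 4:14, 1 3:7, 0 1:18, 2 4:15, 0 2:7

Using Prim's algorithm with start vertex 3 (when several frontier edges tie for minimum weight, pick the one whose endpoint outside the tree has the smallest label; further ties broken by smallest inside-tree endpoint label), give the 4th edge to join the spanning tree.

1-3

Grow the tree from 3 using Prim:
Step 1: frontier [3 4 2, 2 3 6, 1 3 7, 0 3 13] → take 3 4 (2); add 4.
Step 2: frontier [2 3 6, 1 3 7, 0 3 13, 0 4 14, 1 4 14, 2 4 15] → take 2 3 (6); add 2.
Step 3: frontier [0 2 7, 1 2 15, 1 3 7, 0 3 13, 0 4 14, 1 4 14] → take 0 2 (7); add 0.
Step 4: frontier [0 1 18, 1 2 15, 1 3 7, 1 4 14] → take 1 3 (7); add 1.
The 4th edge added is 1 3.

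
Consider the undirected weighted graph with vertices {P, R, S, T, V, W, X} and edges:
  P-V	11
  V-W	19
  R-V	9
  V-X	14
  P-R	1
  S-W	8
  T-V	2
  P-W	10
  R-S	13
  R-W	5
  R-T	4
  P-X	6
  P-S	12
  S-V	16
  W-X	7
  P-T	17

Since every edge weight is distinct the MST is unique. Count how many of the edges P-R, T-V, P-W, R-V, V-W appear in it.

Kruskal's algorithm — process edges by increasing weight (ties by edge label):
P-R (1): add — endpoints in different components.
T-V (2): add — endpoints in different components.
R-T (4): add — endpoints in different components.
R-W (5): add — endpoints in different components.
P-X (6): add — endpoints in different components.
W-X (7): skip — W and X already connected.
S-W (8): add — endpoints in different components.
MST edge set: {P-R, T-V, R-T, R-W, P-X, S-W}.
Of the listed edges, {P-R, T-V} are in the MST → 2.

2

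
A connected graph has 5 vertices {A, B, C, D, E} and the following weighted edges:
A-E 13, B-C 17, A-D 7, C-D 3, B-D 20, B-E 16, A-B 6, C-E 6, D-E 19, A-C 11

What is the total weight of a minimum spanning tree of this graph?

Kruskal: consider edges lightest-first.
C-D (3): add. Components now {A} {B} {C,D} {E}
A-B (6): add. Components now {A,B} {C,D} {E}
C-E (6): add. Components now {A,B} {C,D,E}
A-D (7): add. Components now {A,B,C,D,E}
MST edges: C-D, A-B, C-E, A-D; total weight 3+6+6+7 = 22.

22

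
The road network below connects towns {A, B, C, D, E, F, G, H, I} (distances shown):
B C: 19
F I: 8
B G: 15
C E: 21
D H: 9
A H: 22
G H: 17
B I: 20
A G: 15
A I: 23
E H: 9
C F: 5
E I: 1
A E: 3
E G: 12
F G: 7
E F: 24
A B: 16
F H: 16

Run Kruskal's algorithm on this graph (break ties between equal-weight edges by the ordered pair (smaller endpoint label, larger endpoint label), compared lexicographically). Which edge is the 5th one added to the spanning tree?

Sort edges by weight, then run Kruskal:
E I (1): add — endpoints in different components.
A E (3): add — endpoints in different components.
C F (5): add — endpoints in different components.
F G (7): add — endpoints in different components.
F I (8): add — endpoints in different components.
D H (9): add — endpoints in different components.
E H (9): add — endpoints in different components.
E G (12): skip — E and G already connected.
A G (15): skip — A and G already connected.
B G (15): add — endpoints in different components.
The 5th edge added is F I.

F-I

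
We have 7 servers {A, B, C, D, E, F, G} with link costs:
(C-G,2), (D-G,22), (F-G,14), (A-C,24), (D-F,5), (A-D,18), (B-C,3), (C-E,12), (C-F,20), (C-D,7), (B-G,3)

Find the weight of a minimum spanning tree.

47

Kruskal's algorithm — process edges by increasing weight (ties by edge label):
C-G (2): add. Components now {A} {B} {C,G} {D} {E} {F}
B-C (3): add. Components now {A} {B,C,G} {D} {E} {F}
B-G (3): skip — B and G already connected.
D-F (5): add. Components now {A} {B,C,G} {D,F} {E}
C-D (7): add. Components now {A} {B,C,D,F,G} {E}
C-E (12): add. Components now {A} {B,C,D,E,F,G}
F-G (14): skip — F and G already connected.
A-D (18): add. Components now {A,B,C,D,E,F,G}
MST edges: C-G, B-C, D-F, C-D, C-E, A-D; total weight 2+3+5+7+12+18 = 47.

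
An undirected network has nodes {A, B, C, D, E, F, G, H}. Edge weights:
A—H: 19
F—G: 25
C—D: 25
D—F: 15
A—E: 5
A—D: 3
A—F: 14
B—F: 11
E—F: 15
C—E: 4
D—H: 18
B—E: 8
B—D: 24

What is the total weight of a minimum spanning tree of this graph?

Grow the tree from F using Prim:
Step 1: frontier [B—F 11, A—F 14, D—F 15, E—F 15, F—G 25] → take B—F (11); add B.
Step 2: frontier [B—E 8, B—D 24, A—F 14, D—F 15, E—F 15, F—G 25] → take B—E (8); add E.
Step 3: frontier [B—D 24, C—E 4, A—E 5, A—F 14, D—F 15, F—G 25] → take C—E (4); add C.
Step 4: frontier [B—D 24, C—D 25, A—E 5, A—F 14, D—F 15, F—G 25] → take A—E (5); add A.
Step 5: frontier [A—D 3, A—H 19, B—D 24, C—D 25, D—F 15, F—G 25] → take A—D (3); add D.
Step 6: frontier [A—H 19, D—H 18, F—G 25] → take D—H (18); add H.
Step 7: frontier [F—G 25] → take F—G (25); add G.
MST edges: B—F, B—E, C—E, A—E, A—D, D—H, F—G; total weight 11+8+4+5+3+18+25 = 74.

74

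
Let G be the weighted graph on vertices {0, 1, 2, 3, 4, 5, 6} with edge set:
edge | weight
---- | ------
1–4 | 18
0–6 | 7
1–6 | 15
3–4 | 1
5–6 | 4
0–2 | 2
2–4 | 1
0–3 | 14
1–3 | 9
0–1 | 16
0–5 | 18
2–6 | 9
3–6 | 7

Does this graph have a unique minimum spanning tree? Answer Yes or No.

No

Kruskal: consider edges lightest-first.
2–4 (1): add — endpoints in different components.
3–4 (1): add — endpoints in different components.
0–2 (2): add — endpoints in different components.
5–6 (4): add — endpoints in different components.
0–6 (7): add — endpoints in different components.
3–6 (7): skip — 3 and 6 already connected.
1–3 (9): add — endpoints in different components.
Non-tree edge 3–6 has weight 7, equal to the heaviest edge on its tree cycle — swapping gives another MST of the same weight. Not unique.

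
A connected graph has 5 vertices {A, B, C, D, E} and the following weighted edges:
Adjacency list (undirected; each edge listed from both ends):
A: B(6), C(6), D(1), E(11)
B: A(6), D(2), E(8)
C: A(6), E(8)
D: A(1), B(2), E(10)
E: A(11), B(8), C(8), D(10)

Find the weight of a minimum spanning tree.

17

Prim's algorithm from E:
Step 1: cheapest edge leaving the tree is B–E (8); add B.
Step 2: cheapest edge leaving the tree is B–D (2); add D.
Step 3: cheapest edge leaving the tree is A–D (1); add A.
Step 4: cheapest edge leaving the tree is A–C (6); add C.
MST edges: B–E, B–D, A–D, A–C; total weight 8+2+1+6 = 17.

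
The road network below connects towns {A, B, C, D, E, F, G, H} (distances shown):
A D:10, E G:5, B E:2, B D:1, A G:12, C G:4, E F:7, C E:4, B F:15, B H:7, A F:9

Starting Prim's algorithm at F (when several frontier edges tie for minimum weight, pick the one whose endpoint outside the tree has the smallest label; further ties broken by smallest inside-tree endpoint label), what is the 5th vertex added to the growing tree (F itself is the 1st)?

Prim's algorithm from F:
Step 1: frontier [E F 7, A F 9, B F 15] → take E F (7); add E.
Step 2: frontier [B E 2, C E 4, E G 5, A F 9, B F 15] → take B E (2); add B.
Step 3: frontier [B D 1, B H 7, C E 4, E G 5, A F 9] → take B D (1); add D.
Step 4: frontier [B H 7, A D 10, C E 4, E G 5, A F 9] → take C E (4); add C.
Step 5: frontier [B H 7, C G 4, A D 10, E G 5, A F 9] → take C G (4); add G.
Step 6: frontier [B H 7, A D 10, A F 9, A G 12] → take B H (7); add H.
Step 7: frontier [A D 10, A F 9, A G 12] → take A F (9); add A.
Vertex order: F, E, B, D, C, G, H, A. The 5th vertex is C.

C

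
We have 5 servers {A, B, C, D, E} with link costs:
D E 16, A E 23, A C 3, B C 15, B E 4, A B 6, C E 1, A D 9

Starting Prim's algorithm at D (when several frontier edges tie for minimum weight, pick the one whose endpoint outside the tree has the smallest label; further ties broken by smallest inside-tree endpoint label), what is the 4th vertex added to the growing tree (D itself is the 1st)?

Prim, starting at D.
Step 1: cheapest edge leaving the tree is A D (9); add A.
Step 2: cheapest edge leaving the tree is A C (3); add C.
Step 3: cheapest edge leaving the tree is C E (1); add E.
Step 4: cheapest edge leaving the tree is B E (4); add B.
Vertex order: D, A, C, E, B. The 4th vertex is E.

E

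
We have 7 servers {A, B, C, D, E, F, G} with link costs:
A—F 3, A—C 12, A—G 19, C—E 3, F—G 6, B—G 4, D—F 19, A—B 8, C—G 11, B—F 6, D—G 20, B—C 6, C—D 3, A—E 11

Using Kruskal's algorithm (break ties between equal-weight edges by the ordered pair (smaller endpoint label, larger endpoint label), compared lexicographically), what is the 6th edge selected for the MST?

Kruskal's algorithm — process edges by increasing weight (ties by edge label):
A—F (3): add. Components now {A,F} {B} {C} {D} {E} {G}
C—D (3): add. Components now {A,F} {B} {C,D} {E} {G}
C—E (3): add. Components now {A,F} {B} {C,D,E} {G}
B—G (4): add. Components now {A,F} {B,G} {C,D,E}
B—C (6): add. Components now {A,F} {B,C,D,E,G}
B—F (6): add. Components now {A,B,C,D,E,F,G}
The 6th edge added is B—F.

B-F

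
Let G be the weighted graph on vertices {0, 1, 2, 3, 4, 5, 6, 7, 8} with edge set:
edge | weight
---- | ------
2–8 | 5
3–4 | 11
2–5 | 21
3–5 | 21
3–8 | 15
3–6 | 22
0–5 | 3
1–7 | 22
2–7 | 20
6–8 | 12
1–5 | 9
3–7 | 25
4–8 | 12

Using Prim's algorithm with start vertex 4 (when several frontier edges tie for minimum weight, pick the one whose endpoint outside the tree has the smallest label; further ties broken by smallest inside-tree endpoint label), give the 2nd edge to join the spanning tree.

4-8

Prim, starting at 4.
Step 1: cheapest edge leaving the tree is 3–4 (11); add 3.
Step 2: cheapest edge leaving the tree is 4–8 (12); add 8.
Step 3: cheapest edge leaving the tree is 2–8 (5); add 2.
Step 4: cheapest edge leaving the tree is 6–8 (12); add 6.
Step 5: cheapest edge leaving the tree is 2–7 (20); add 7.
Step 6: cheapest edge leaving the tree is 2–5 (21); add 5.
Step 7: cheapest edge leaving the tree is 0–5 (3); add 0.
Step 8: cheapest edge leaving the tree is 1–5 (9); add 1.
The 2nd edge added is 4–8.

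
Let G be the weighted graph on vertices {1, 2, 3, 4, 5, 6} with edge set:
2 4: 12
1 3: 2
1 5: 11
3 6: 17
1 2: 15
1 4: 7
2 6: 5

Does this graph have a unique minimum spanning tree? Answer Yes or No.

Sort edges by weight, then run Kruskal:
1 3 (2): add — endpoints in different components.
2 6 (5): add — endpoints in different components.
1 4 (7): add — endpoints in different components.
1 5 (11): add — endpoints in different components.
2 4 (12): add — endpoints in different components.
Every non-tree edge has weight strictly greater than the heaviest edge on the tree path between its endpoints, so the MST is unique.

Yes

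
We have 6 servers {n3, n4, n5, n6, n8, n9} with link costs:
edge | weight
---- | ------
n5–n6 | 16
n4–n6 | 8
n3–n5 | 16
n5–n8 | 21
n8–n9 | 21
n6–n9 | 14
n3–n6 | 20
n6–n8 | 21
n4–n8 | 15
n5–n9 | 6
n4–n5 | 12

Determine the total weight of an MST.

57

Kruskal's algorithm — process edges by increasing weight (ties by edge label):
n5–n9 (6): add. Components now {n5,n9} {n3} {n4} {n6} {n8}
n4–n6 (8): add. Components now {n5,n9} {n3} {n4,n6} {n8}
n4–n5 (12): add. Components now {n4,n5,n6,n9} {n3} {n8}
n6–n9 (14): skip — n9 and n6 already connected.
n4–n8 (15): add. Components now {n4,n5,n6,n8,n9} {n3}
n3–n5 (16): add. Components now {n3,n4,n5,n6,n8,n9}
MST edges: n5–n9, n4–n6, n4–n5, n4–n8, n3–n5; total weight 6+8+12+15+16 = 57.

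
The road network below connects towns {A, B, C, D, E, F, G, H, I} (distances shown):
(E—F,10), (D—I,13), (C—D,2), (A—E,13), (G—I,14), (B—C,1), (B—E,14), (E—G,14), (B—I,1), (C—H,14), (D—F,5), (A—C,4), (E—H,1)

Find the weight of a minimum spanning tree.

Grow the tree from G using Prim:
Step 1: frontier [E—G 14, G—I 14] → take E—G (14); add E.
Step 2: frontier [E—H 1, E—F 10, A—E 13, B—E 14, G—I 14] → take E—H (1); add H.
Step 3: frontier [E—F 10, A—E 13, B—E 14, G—I 14, C—H 14] → take E—F (10); add F.
Step 4: frontier [A—E 13, B—E 14, D—F 5, G—I 14, C—H 14] → take D—F (5); add D.
Step 5: frontier [C—D 2, D—I 13, A—E 13, B—E 14, G—I 14, C—H 14] → take C—D (2); add C.
Step 6: frontier [B—C 1, A—C 4, D—I 13, A—E 13, B—E 14, G—I 14] → take B—C (1); add B.
Step 7: frontier [B—I 1, A—C 4, D—I 13, A—E 13, G—I 14] → take B—I (1); add I.
Step 8: frontier [A—C 4, A—E 13] → take A—C (4); add A.
MST edges: E—G, E—H, E—F, D—F, C—D, B—C, B—I, A—C; total weight 14+1+10+5+2+1+1+4 = 38.

38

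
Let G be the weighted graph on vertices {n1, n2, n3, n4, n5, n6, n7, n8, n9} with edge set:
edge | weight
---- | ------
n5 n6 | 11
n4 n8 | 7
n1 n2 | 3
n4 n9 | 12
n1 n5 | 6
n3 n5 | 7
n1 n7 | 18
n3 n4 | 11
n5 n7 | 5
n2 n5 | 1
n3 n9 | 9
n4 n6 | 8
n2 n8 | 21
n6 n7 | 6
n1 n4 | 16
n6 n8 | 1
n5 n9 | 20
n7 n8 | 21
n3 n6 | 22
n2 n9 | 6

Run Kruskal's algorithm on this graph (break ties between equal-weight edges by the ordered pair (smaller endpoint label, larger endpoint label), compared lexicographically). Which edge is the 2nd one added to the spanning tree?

Sort edges by weight, then run Kruskal:
n2 n5 (1): add — endpoints in different components.
n6 n8 (1): add — endpoints in different components.
n1 n2 (3): add — endpoints in different components.
n5 n7 (5): add — endpoints in different components.
n1 n5 (6): skip — n1 and n5 already connected.
n2 n9 (6): add — endpoints in different components.
n6 n7 (6): add — endpoints in different components.
n3 n5 (7): add — endpoints in different components.
n4 n8 (7): add — endpoints in different components.
The 2nd edge added is n6 n8.

n6-n8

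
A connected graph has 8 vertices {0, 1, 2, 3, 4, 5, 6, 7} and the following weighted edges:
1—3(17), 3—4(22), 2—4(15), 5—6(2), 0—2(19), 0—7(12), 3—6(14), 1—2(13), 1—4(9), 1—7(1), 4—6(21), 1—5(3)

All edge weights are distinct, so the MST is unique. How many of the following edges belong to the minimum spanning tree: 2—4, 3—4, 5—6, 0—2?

Sort edges by weight, then run Kruskal:
1—7 (1): add — endpoints in different components.
5—6 (2): add — endpoints in different components.
1—5 (3): add — endpoints in different components.
1—4 (9): add — endpoints in different components.
0—7 (12): add — endpoints in different components.
1—2 (13): add — endpoints in different components.
3—6 (14): add — endpoints in different components.
MST edge set: {1—7, 5—6, 1—5, 1—4, 0—7, 1—2, 3—6}.
Of the listed edges, {5—6} are in the MST → 1.

1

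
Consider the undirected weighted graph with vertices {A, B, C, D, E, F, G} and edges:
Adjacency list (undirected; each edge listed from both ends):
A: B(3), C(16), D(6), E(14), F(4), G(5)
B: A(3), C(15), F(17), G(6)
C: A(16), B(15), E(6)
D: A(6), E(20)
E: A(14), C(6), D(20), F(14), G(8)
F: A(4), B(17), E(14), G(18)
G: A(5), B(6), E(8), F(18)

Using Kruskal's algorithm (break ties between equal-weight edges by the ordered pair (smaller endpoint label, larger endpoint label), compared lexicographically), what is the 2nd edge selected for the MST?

Sort edges by weight, then run Kruskal:
A—B (3): add. Components now {A,B} {C} {D} {E} {F} {G}
A—F (4): add. Components now {A,B,F} {C} {D} {E} {G}
A—G (5): add. Components now {A,B,F,G} {C} {D} {E}
A—D (6): add. Components now {A,B,D,F,G} {C} {E}
B—G (6): skip — B and G already connected.
C—E (6): add. Components now {A,B,D,F,G} {C,E}
E—G (8): add. Components now {A,B,C,D,E,F,G}
The 2nd edge added is A—F.

A-F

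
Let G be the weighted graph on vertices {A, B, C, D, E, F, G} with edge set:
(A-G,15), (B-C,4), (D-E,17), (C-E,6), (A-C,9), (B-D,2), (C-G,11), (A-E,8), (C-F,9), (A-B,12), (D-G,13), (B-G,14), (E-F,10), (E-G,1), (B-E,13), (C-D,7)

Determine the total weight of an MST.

30

Kruskal's algorithm — process edges by increasing weight (ties by edge label):
E-G (1): add. Components now {A} {B} {C} {D} {E,G} {F}
B-D (2): add. Components now {A} {B,D} {C} {E,G} {F}
B-C (4): add. Components now {A} {B,C,D} {E,G} {F}
C-E (6): add. Components now {A} {B,C,D,E,G} {F}
C-D (7): skip — C and D already connected.
A-E (8): add. Components now {A,B,C,D,E,G} {F}
A-C (9): skip — A and C already connected.
C-F (9): add. Components now {A,B,C,D,E,F,G}
MST edges: E-G, B-D, B-C, C-E, A-E, C-F; total weight 1+2+4+6+8+9 = 30.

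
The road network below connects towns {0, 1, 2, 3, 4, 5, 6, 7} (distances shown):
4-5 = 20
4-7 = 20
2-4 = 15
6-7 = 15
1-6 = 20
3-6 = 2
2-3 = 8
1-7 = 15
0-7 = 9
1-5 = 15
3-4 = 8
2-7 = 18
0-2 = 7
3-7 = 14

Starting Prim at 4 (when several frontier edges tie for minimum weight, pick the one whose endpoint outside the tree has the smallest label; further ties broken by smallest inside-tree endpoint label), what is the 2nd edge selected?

Prim, starting at 4.
Step 1: frontier [3-4 8, 2-4 15, 4-5 20, 4-7 20] → take 3-4 (8); add 3.
Step 2: frontier [3-6 2, 2-3 8, 3-7 14, 2-4 15, 4-5 20, 4-7 20] → take 3-6 (2); add 6.
Step 3: frontier [2-3 8, 3-7 14, 2-4 15, 4-5 20, 4-7 20, 6-7 15, 1-6 20] → take 2-3 (8); add 2.
Step 4: frontier [0-2 7, 2-7 18, 3-7 14, 4-5 20, 4-7 20, 6-7 15, 1-6 20] → take 0-2 (7); add 0.
Step 5: frontier [0-7 9, 2-7 18, 3-7 14, 4-5 20, 4-7 20, 6-7 15, 1-6 20] → take 0-7 (9); add 7.
Step 6: frontier [4-5 20, 1-6 20, 1-7 15] → take 1-7 (15); add 1.
Step 7: frontier [1-5 15, 4-5 20] → take 1-5 (15); add 5.
The 2nd edge added is 3-6.

3-6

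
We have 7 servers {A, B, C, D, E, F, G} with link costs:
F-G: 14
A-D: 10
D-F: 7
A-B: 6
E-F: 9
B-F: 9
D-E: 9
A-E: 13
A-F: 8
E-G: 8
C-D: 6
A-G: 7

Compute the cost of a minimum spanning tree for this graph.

Kruskal: consider edges lightest-first.
A-B (6): add — endpoints in different components.
C-D (6): add — endpoints in different components.
A-G (7): add — endpoints in different components.
D-F (7): add — endpoints in different components.
A-F (8): add — endpoints in different components.
E-G (8): add — endpoints in different components.
MST edges: A-B, C-D, A-G, D-F, A-F, E-G; total weight 6+6+7+7+8+8 = 42.

42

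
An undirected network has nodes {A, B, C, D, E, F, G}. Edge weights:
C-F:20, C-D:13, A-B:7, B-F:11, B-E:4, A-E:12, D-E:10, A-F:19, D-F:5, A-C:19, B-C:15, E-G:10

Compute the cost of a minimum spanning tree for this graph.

49

Prim, starting at A.
Step 1: frontier [A-B 7, A-E 12, A-C 19, A-F 19] → take A-B (7); add B.
Step 2: frontier [A-E 12, A-C 19, A-F 19, B-E 4, B-F 11, B-C 15] → take B-E (4); add E.
Step 3: frontier [A-C 19, A-F 19, B-F 11, B-C 15, D-E 10, E-G 10] → take D-E (10); add D.
Step 4: frontier [A-C 19, A-F 19, B-F 11, B-C 15, D-F 5, C-D 13, E-G 10] → take D-F (5); add F.
Step 5: frontier [A-C 19, B-C 15, C-D 13, E-G 10, C-F 20] → take E-G (10); add G.
Step 6: frontier [A-C 19, B-C 15, C-D 13, C-F 20] → take C-D (13); add C.
MST edges: A-B, B-E, D-E, D-F, E-G, C-D; total weight 7+4+10+5+10+13 = 49.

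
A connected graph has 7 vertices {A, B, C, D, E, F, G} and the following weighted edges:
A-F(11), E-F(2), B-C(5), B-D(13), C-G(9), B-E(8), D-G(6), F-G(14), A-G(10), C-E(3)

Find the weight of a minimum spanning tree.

Kruskal's algorithm — process edges by increasing weight (ties by edge label):
E-F (2): add — endpoints in different components.
C-E (3): add — endpoints in different components.
B-C (5): add — endpoints in different components.
D-G (6): add — endpoints in different components.
B-E (8): skip — B and E already connected.
C-G (9): add — endpoints in different components.
A-G (10): add — endpoints in different components.
MST edges: E-F, C-E, B-C, D-G, C-G, A-G; total weight 2+3+5+6+9+10 = 35.

35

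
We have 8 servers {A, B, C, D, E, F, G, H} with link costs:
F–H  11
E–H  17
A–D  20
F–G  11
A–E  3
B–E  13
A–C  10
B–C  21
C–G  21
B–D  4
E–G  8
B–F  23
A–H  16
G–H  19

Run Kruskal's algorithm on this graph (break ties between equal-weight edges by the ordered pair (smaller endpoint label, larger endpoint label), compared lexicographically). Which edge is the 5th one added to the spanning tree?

F-G

Kruskal: consider edges lightest-first.
A–E (3): add — endpoints in different components.
B–D (4): add — endpoints in different components.
E–G (8): add — endpoints in different components.
A–C (10): add — endpoints in different components.
F–G (11): add — endpoints in different components.
F–H (11): add — endpoints in different components.
B–E (13): add — endpoints in different components.
The 5th edge added is F–G.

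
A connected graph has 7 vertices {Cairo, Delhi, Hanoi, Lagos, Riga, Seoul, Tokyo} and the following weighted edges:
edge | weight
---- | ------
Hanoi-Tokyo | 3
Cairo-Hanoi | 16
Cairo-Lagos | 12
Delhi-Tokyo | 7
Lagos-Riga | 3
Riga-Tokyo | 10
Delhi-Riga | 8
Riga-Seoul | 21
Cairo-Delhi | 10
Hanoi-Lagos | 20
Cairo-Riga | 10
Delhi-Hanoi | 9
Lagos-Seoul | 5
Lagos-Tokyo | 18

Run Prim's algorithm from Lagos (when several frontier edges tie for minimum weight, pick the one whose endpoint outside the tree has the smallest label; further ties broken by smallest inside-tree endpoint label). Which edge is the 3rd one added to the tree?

Delhi-Riga

Prim's algorithm from Lagos:
Step 1: cheapest edge leaving the tree is Lagos-Riga (3); add Riga.
Step 2: cheapest edge leaving the tree is Lagos-Seoul (5); add Seoul.
Step 3: cheapest edge leaving the tree is Delhi-Riga (8); add Delhi.
Step 4: cheapest edge leaving the tree is Delhi-Tokyo (7); add Tokyo.
Step 5: cheapest edge leaving the tree is Hanoi-Tokyo (3); add Hanoi.
Step 6: cheapest edge leaving the tree is Cairo-Delhi (10); add Cairo.
The 3rd edge added is Delhi-Riga.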